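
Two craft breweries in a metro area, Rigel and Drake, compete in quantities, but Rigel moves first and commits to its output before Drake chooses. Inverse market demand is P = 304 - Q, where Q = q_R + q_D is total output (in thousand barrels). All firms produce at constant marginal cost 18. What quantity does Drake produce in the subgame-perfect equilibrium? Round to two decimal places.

The follower Drake best-responds to any q_R: π_D = (304 - Q)q_D - 18q_D.
∂π_D/∂q_D = 286 - q_R - 2q_D = 0 gives the reaction function q_D = (286 - q_R)/2.
Rigel substitutes q_D(q_R) into its own profit: π_R = q_R(304 - q_R - (286 - q_R)/2) - 18q_R = (161 - (1/2)q_R)q_R - 18q_R.
Maximising: ∂π_R/∂q_R = 143 - q_R = 0, giving q_R = 143.
Then q_D = (286 - 143)/2 = 143/2.

71.50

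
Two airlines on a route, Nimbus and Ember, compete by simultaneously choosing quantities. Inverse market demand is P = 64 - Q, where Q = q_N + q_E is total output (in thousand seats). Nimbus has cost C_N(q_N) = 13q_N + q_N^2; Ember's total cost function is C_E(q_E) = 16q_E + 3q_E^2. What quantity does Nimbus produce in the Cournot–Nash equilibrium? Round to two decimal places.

11.61

Nimbus's profit: π_N = (64 - Q)q_N - (13q_N + q_N²). Setting ∂π_N/∂q_N = 0: 51 - 4q_N - (q_E) = 0.
Ember's first-order condition: 48 - 8q_E - (q_N) = 0.
Rearranging gives the reaction functions q_N = (51 - q_E)/4 and q_E = (48 - q_N)/8.
Substituting one into the other gives q_N = 360/31 and q_E = 141/31.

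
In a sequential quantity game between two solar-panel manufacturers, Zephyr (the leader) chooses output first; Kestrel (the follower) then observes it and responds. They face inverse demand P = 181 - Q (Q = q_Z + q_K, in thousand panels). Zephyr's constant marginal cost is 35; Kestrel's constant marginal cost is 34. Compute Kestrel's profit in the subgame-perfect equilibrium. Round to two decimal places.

1387.56

The follower Kestrel best-responds to any q_Z: π_K = (181 - Q)q_K - 34q_K.
∂π_K/∂q_K = 147 - q_Z - 2q_K = 0 gives the reaction function q_K = (147 - q_Z)/2.
Zephyr substitutes q_K(q_Z) into its own profit: π_Z = q_Z(181 - q_Z - (147 - q_Z)/2) - 35q_Z = (215/2 - (1/2)q_Z)q_Z - 35q_Z.
Leader FOC: 145/2 - q_Z = 0, so q_Z = 145/2.
Then q_K = (147 - 145/2)/2 = 149/4.
Price P = 181 - 439/4 = 285/4.
Kestrel's profit: (285/4 - 34)·(149/4) = 1387.5625.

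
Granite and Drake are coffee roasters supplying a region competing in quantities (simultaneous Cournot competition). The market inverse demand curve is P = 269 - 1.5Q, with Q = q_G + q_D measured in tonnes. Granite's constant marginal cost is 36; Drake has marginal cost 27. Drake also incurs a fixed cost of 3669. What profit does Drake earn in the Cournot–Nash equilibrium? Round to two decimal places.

997.74

Granite's profit: π_G = (269 - 1.5Q)q_G - (36q_G). Setting ∂π_G/∂q_G = 0: 233 - 3q_G - (3/2)(q_D) = 0.
Drake's profit: π_D = (269 - 1.5Q)q_D - (27q_D). Setting ∂π_D/∂q_D = 0: 242 - 3q_D - (3/2)(q_G) = 0.
So q_G = (233 - (3/2)q_D)/3 and q_D = (242 - (3/2)q_G)/3.
Substituting one into the other gives q_G = 448/9 and q_D = 502/9.
Price P = 269 - (3/2)·(950/9) = 332/3.
Drake's profit: (332/3 - 27)·(502/9) - 3669 = 997.7407.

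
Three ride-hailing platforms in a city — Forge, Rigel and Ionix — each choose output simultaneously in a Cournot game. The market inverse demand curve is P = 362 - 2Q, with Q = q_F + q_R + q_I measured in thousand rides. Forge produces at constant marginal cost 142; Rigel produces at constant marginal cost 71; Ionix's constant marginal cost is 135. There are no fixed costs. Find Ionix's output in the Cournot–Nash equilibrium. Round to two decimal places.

Forge's profit: π_F = (362 - 2Q)q_F - (142q_F). Setting ∂π_F/∂q_F = 0: 220 - 4q_F - 2(q_R + q_I) = 0.
Rigel's first-order condition: 291 - 4q_R - 2(q_F + q_I) = 0.
Ionix's profit: π_I = (362 - 2Q)q_I - (135q_I). Setting ∂π_I/∂q_I = 0: 227 - 4q_I - 2(q_F + q_R) = 0.
Summing all 3 equations gives 738 − 8Q = 0, hence Q = 369/4.
Back-substituting: q_F = (220 − 369/2)/2 = 71/4, q_R = (291 − 369/2)/2 = 213/4, q_I = (227 − 369/2)/2 = 85/4.

21.25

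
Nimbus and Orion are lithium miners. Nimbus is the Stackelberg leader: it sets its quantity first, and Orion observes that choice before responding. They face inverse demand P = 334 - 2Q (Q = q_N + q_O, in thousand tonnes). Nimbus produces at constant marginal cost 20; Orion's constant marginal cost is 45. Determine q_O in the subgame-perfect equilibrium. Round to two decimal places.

29.88

The follower Orion best-responds to any q_N: π_O = (334 - 2Q)q_O - 45q_O.
∂π_O/∂q_O = 289 - 2q_N - 4q_O = 0 gives the reaction function q_O = (289 - 2q_N)/4.
Nimbus substitutes q_O(q_N) into its own profit: π_N = q_N(334 - 2q_N - (289 - 2q_N)/2) - 20q_N = (379/2 - q_N)q_N - 20q_N.
Leader FOC: 339/2 - 2q_N = 0, so q_N = 339/4.
Then q_O = (289 - 2·(339/4))/4 = 239/8.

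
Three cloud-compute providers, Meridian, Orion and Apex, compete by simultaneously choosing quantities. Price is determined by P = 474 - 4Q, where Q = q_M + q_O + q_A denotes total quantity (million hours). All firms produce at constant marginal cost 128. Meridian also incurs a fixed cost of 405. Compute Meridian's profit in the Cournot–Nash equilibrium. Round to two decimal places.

A representative firm's profit is π_i = q_i(474 - 4Q) - 128q_i.
First-order condition (treating rivals' output as given): 346 - 8q_i - 4·Σ_{j≠i} q_j = 0.
By symmetry each firm produces the same amount; substituting Σ_{j≠i} q_j = 2q_i yields q_i = 346/16 = 173/8.
Price P = 474 - 4·(519/8) = 429/2.
Meridian's profit: (429/2 - 128)·(173/8) - 405 = 1465.5625.

1465.56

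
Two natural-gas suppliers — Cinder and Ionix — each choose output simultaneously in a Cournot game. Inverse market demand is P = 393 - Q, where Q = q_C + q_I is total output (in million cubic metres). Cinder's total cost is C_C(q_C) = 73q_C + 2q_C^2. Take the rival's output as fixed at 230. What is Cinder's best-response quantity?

With the rival's output fixed at 230, Cinder's profit is π_C = (393 - 230 - q_C)q_C - (73q_C + 2q_C²) = (163 - q_C)q_C - (73q_C + 2q_C²).
∂π_C/∂q_C = 90 - 6q_C = 0, so q_C = 15.

15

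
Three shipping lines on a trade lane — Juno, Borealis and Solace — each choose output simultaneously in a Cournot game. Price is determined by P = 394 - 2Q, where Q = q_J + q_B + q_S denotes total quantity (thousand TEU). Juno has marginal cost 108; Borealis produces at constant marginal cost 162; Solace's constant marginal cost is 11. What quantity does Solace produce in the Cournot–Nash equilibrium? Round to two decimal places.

78.88

Juno's profit: π_J = (394 - 2Q)q_J - (108q_J). Setting ∂π_J/∂q_J = 0: 286 - 4q_J - 2(q_B + q_S) = 0.
Borealis's first-order condition: 232 - 4q_B - 2(q_J + q_S) = 0.
Solace's profit: π_S = (394 - 2Q)q_S - (11q_S). Setting ∂π_S/∂q_S = 0: 383 - 4q_S - 2(q_J + q_B) = 0.
Adding the 3 conditions: 901 − 4Q − 4Q = 0, i.e. Q = 901/8.
Back-substituting: q_J = (286 − 901/4)/2 = 243/8, q_B = (232 − 901/4)/2 = 27/8, q_S = (383 − 901/4)/2 = 631/8.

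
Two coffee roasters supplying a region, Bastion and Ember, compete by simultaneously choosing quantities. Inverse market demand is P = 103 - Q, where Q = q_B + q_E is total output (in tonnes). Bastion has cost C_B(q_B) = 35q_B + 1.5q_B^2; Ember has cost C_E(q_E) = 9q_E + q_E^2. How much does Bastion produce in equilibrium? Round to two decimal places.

9.37

Bastion's profit: π_B = (103 - Q)q_B - (35q_B + (3/2)q_B²). Setting ∂π_B/∂q_B = 0: 68 - 5q_B - (q_E) = 0.
Ember's profit: π_E = (103 - Q)q_E - (9q_E + q_E²). Setting ∂π_E/∂q_E = 0: 94 - 4q_E - (q_B) = 0.
Rearranging gives the reaction functions q_B = (68 - q_E)/5 and q_E = (94 - q_B)/4.
Substituting one into the other gives q_B = 178/19 and q_E = 402/19.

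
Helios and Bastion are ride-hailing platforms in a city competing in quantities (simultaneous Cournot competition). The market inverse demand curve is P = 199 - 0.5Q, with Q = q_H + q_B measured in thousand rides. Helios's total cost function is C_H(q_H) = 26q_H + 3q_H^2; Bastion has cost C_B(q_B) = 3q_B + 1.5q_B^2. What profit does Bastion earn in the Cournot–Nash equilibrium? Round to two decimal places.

4291.89

Helios's profit: π_H = (199 - 0.5Q)q_H - (26q_H + 3q_H²). Setting ∂π_H/∂q_H = 0: 173 - 7q_H - (1/2)(q_B) = 0.
Bastion's profit: π_B = (199 - 0.5Q)q_B - (3q_B + (3/2)q_B²). Setting ∂π_B/∂q_B = 0: 196 - 4q_B - (1/2)(q_H) = 0.
So q_H = (173 - (1/2)q_B)/7 and q_B = (196 - (1/2)q_H)/4.
Substituting one into the other gives q_H = 792/37 and q_B = 1714/37.
Price P = 199 - (1/2)·67.7297 = 165.1351.
Bastion's profit: 165.1351·(1714/37) - 3·(1714/37) - (3/2)(1714/37)² = 4291.8860.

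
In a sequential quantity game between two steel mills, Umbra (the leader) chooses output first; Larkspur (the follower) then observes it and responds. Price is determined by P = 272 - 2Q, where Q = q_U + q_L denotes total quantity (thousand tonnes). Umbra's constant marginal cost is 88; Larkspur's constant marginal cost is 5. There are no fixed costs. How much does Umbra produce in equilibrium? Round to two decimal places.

The follower Larkspur best-responds to any q_U: π_L = (272 - 2Q)q_L - 5q_L.
Setting the follower's marginal profit to zero, 267 - 2q_U - 4q_L = 0, i.e. q_L = (267 - 2q_U)/4.
Umbra substitutes q_L(q_U) into its own profit: π_U = q_U(272 - 2q_U - (267 - 2q_U)/2) - 88q_U = (277/2 - q_U)q_U - 88q_U.
The leader's first-order condition 101/2 - 2q_U = 0 yields q_U = 101/4.
Then q_L = (267 - 2·(101/4))/4 = 433/8.

25.25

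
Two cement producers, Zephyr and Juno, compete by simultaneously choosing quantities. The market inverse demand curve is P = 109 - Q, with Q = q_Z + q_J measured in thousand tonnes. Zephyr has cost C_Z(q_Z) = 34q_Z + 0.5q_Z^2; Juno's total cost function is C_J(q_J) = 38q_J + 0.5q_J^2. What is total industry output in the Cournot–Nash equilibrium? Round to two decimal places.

Zephyr's profit: π_Z = (109 - Q)q_Z - (34q_Z + (1/2)q_Z²). Setting ∂π_Z/∂q_Z = 0: 75 - 3q_Z - (q_J) = 0.
Juno's first-order condition: 71 - 3q_J - (q_Z) = 0.
So q_Z = (75 - q_J)/3 and q_J = (71 - q_Z)/3.
Substituting one into the other gives q_Z = 77/4 and q_J = 69/4.
Total output Q = 77/4 + 69/4 = 73/2.

36.50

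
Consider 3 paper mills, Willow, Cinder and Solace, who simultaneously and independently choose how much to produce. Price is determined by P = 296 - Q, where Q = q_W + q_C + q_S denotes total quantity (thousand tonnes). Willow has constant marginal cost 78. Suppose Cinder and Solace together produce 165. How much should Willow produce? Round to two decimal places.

With rivals' combined output fixed at 165, Willow's profit is π_W = (296 - 165 - q_W)q_W - (78q_W) = (131 - q_W)q_W - (78q_W).
∂π_W/∂q_W = 53 - 2q_W = 0, so q_W = 53/2.

26.50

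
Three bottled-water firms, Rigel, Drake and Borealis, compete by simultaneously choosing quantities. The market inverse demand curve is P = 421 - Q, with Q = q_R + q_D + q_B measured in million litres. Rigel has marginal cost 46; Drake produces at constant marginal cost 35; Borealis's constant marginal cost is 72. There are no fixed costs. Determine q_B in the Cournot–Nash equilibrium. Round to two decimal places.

71.50

Rigel's profit: π_R = (421 - Q)q_R - (46q_R). Setting ∂π_R/∂q_R = 0: 375 - 2q_R - (q_D + q_B) = 0.
Drake's profit: π_D = (421 - Q)q_D - (35q_D). Setting ∂π_D/∂q_D = 0: 386 - 2q_D - (q_R + q_B) = 0.
Borealis's profit: π_B = (421 - Q)q_B - (72q_B). Setting ∂π_B/∂q_B = 0: 349 - 2q_B - (q_R + q_D) = 0.
Adding the 3 conditions: 1110 − 2Q − 2Q = 0, i.e. Q = 555/2.
Back-substituting: q_R = (375 − 555/2) = 195/2, q_D = (386 − 555/2) = 217/2, q_B = (349 − 555/2) = 143/2.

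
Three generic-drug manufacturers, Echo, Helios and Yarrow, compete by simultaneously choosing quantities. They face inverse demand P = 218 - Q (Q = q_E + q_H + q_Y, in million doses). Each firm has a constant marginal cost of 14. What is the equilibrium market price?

65

Each firm earns π_i = (218 - Q)q_i - 14q_i.
First-order condition (treating rivals' output as given): 204 - 2q_i - Σ_{j≠i} q_j = 0.
By symmetry each firm produces the same amount; substituting Σ_{j≠i} q_j = 2q_i yields q_i = 204/4 = 51.
Total output Q = 153, so price P = 218 - 153 = 65.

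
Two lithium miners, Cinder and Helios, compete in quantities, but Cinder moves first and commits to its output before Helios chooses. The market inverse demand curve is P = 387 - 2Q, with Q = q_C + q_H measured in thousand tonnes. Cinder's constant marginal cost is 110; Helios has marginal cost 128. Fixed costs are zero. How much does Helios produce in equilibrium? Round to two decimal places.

Solve by backward induction. Given q_C, the follower Helios maximises π_H = (387 - 2q_C - 2q_H)q_H - 128q_H.
Setting the follower's marginal profit to zero, 259 - 2q_C - 4q_H = 0, i.e. q_H = (259 - 2q_C)/4.
The leader anticipates this reaction. Substituting into P = 387 - 2Q gives P = 515/2 - q_C, so π_C = (515/2 - q_C)q_C - 110q_C.
Leader FOC: 295/2 - 2q_C = 0, so q_C = 295/4.
Then q_H = (259 - 2·(295/4))/4 = 223/8.

27.88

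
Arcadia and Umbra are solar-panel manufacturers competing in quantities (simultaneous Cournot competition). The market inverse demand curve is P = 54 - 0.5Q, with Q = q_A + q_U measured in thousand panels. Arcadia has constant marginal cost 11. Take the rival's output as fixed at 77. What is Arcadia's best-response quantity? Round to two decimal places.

4.50

With the rival's output fixed at 77, Arcadia's profit is π_A = (54 - (1/2)·77 - (1/2)q_A)q_A - (11q_A) = (31/2 - (1/2)q_A)q_A - (11q_A).
∂π_A/∂q_A = 9/2 - q_A = 0, so q_A = 9/2.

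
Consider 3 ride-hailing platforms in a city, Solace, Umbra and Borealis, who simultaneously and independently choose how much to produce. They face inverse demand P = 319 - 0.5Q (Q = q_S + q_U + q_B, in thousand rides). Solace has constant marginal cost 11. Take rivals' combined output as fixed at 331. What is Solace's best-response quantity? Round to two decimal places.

With rivals' combined output fixed at 331, Solace's profit is π_S = (319 - (1/2)·331 - (1/2)q_S)q_S - (11q_S) = (307/2 - (1/2)q_S)q_S - (11q_S).
∂π_S/∂q_S = 285/2 - q_S = 0, so q_S = 285/2.

142.50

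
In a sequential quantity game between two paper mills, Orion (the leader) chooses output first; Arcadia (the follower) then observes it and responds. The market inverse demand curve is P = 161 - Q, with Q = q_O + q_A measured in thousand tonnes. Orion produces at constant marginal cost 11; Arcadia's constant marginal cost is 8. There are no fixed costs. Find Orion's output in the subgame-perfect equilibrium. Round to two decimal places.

73.50

Solve by backward induction. Given q_O, the follower Arcadia maximises π_A = (161 - q_O - q_A)q_A - 8q_A.
Follower FOC: 153 - q_O - 2q_A = 0, so q_A(q_O) = (153 - q_O)/2.
Orion substitutes q_A(q_O) into its own profit: π_O = q_O(161 - q_O - (153 - q_O)/2) - 11q_O = (169/2 - (1/2)q_O)q_O - 11q_O.
Maximising: ∂π_O/∂q_O = 147/2 - q_O = 0, giving q_O = 147/2.
Then q_A = (153 - 147/2)/2 = 159/4.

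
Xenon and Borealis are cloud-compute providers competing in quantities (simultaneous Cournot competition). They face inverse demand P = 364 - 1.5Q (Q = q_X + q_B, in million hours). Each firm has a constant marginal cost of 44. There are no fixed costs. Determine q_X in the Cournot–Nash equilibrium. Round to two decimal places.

71.11

Each firm earns π_i = (364 - 1.5Q)q_i - 44q_i.
First-order condition (treating rivals' output as given): 320 - 3q_i - (3/2)q_j = 0.
By symmetry each firm produces the same amount; substituting q_j = q_i yields q_i = 320/(9/2) = 640/9.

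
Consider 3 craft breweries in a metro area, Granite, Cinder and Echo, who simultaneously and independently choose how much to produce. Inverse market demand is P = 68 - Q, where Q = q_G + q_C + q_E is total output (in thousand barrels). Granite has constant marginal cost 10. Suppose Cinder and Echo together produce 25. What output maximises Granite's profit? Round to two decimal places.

With rivals' combined output fixed at 25, Granite's profit is π_G = (68 - 25 - q_G)q_G - (10q_G) = (43 - q_G)q_G - (10q_G).
∂π_G/∂q_G = 33 - 2q_G = 0, so q_G = 33/2.

16.50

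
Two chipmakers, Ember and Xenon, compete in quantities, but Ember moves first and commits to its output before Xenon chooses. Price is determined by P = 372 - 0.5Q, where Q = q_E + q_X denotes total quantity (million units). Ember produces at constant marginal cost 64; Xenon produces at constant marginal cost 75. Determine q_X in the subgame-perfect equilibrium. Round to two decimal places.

137.50

The follower Xenon best-responds to any q_E: π_X = (372 - 0.5Q)q_X - 75q_X.
Follower FOC: 297 - (1/2)q_E - q_X = 0, so q_X(q_E) = (297 - (1/2)q_E).
Ember substitutes q_X(q_E) into its own profit: π_E = q_E(372 - (1/2)q_E - (297 - (1/2)q_E)/2) - 64q_E = (447/2 - (1/4)q_E)q_E - 64q_E.
The leader's first-order condition 319/2 - (1/2)q_E = 0 yields q_E = 319.
Then q_X = (297 - (1/2)·319) = 275/2.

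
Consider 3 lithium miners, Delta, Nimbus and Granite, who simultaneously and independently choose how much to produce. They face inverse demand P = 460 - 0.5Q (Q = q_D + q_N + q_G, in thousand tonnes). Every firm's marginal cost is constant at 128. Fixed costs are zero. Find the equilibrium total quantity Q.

498

A representative firm's profit is π_i = q_i(460 - 0.5Q) - 128q_i.
First-order condition (treating rivals' output as given): 332 - q_i - (1/2)·Σ_{j≠i} q_j = 0.
By symmetry each firm produces the same amount; substituting Σ_{j≠i} q_j = 2q_i yields q_i = 332/2 = 166.
Total output Q = 166 + 166 + 166 = 498.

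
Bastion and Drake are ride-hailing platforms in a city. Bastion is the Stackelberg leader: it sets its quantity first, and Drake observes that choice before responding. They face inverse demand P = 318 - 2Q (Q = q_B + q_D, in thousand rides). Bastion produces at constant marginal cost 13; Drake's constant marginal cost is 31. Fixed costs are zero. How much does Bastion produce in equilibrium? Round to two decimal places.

80.75

The follower Drake best-responds to any q_B: π_D = (318 - 2Q)q_D - 31q_D.
Follower FOC: 287 - 2q_B - 4q_D = 0, so q_D(q_B) = (287 - 2q_B)/4.
Bastion substitutes q_D(q_B) into its own profit: π_B = q_B(318 - 2q_B - (287 - 2q_B)/2) - 13q_B = (349/2 - q_B)q_B - 13q_B.
Leader FOC: 323/2 - 2q_B = 0, so q_B = 323/4.
Then q_D = (287 - 2·(323/4))/4 = 251/8.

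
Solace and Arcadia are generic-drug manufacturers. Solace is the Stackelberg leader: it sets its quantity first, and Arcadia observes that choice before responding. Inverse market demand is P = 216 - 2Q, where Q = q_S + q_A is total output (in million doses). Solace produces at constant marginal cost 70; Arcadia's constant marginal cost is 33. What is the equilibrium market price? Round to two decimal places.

97.25

Solve by backward induction. Given q_S, the follower Arcadia maximises π_A = (216 - 2q_S - 2q_A)q_A - 33q_A.
∂π_A/∂q_A = 183 - 2q_S - 4q_A = 0 gives the reaction function q_A = (183 - 2q_S)/4.
Solace substitutes q_A(q_S) into its own profit: π_S = q_S(216 - 2q_S - (183 - 2q_S)/2) - 70q_S = (249/2 - q_S)q_S - 70q_S.
Maximising: ∂π_S/∂q_S = 109/2 - 2q_S = 0, giving q_S = 109/4.
Then q_A = (183 - 2·(109/4))/4 = 257/8.
Total output Q = 475/8, so price P = 216 - 2·(475/8) = 389/4.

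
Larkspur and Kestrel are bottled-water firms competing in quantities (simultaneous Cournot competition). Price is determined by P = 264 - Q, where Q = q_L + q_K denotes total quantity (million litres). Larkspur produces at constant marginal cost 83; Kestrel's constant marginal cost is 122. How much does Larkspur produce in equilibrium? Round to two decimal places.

73.33

Larkspur's profit: π_L = (264 - Q)q_L - (83q_L). Setting ∂π_L/∂q_L = 0: 181 - 2q_L - (q_K) = 0.
Kestrel's first-order condition: 142 - 2q_K - (q_L) = 0.
Best responses: q_L = (181 - q_K)/2, q_K = (142 - q_L)/2.
Substituting one into the other gives q_L = 220/3 and q_K = 103/3.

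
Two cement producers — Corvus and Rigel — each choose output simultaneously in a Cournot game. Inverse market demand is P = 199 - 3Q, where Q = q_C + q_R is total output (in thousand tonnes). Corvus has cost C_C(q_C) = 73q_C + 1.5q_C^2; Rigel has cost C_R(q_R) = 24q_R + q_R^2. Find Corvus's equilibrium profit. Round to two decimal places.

264.50

Corvus's profit: π_C = (199 - 3Q)q_C - (73q_C + (3/2)q_C²). Setting ∂π_C/∂q_C = 0: 126 - 9q_C - 3(q_R) = 0.
Rigel's profit: π_R = (199 - 3Q)q_R - (24q_R + q_R²). Setting ∂π_R/∂q_R = 0: 175 - 8q_R - 3(q_C) = 0.
So q_C = (126 - 3q_R)/9 and q_R = (175 - 3q_C)/8.
Solving the pair: q_C = 23/3, q_R = 19.
Price P = 199 - 3·(80/3) = 119.
Corvus's profit: 119·(23/3) - 73·(23/3) - (3/2)(23/3)² = 529/2.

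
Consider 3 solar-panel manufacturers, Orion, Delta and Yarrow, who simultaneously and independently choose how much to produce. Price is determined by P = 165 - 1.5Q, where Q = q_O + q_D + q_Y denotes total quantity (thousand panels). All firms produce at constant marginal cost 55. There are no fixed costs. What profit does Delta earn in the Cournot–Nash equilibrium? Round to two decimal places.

504.17

A representative firm's profit is π_i = q_i(165 - 1.5Q) - 55q_i.
Setting ∂π_i/∂q_i = 0 with rivals' quantities fixed: 110 - 3q_i - (3/2)·Σ_{j≠i} q_j = 0.
By symmetry each firm produces the same amount; substituting Σ_{j≠i} q_j = 2q_i yields q_i = 110/6 = 55/3.
Price P = 165 - (3/2)·55 = 165/2.
Delta's profit: (165/2 - 55)·(55/3) = 504.1667.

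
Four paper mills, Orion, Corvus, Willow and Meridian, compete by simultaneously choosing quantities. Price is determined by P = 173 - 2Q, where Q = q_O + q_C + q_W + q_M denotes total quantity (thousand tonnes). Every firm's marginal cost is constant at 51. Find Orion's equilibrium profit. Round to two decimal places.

297.68

Each firm earns π_i = (173 - 2Q)q_i - 51q_i.
First-order condition (treating rivals' output as given): 122 - 4q_i - 2·Σ_{j≠i} q_j = 0.
By symmetry each firm produces the same amount; substituting Σ_{j≠i} q_j = 3q_i yields q_i = 122/10 = 61/5.
Price P = 173 - 2·(244/5) = 377/5.
Orion's profit: (377/5 - 51)·(61/5) = 297.6800.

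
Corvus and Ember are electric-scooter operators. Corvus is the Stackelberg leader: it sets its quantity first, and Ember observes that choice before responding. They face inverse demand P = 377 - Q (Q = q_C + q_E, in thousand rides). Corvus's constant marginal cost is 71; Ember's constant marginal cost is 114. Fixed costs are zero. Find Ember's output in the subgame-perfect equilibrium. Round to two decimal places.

The follower Ember best-responds to any q_C: π_E = (377 - Q)q_E - 114q_E.
∂π_E/∂q_E = 263 - q_C - 2q_E = 0 gives the reaction function q_E = (263 - q_C)/2.
Corvus substitutes q_E(q_C) into its own profit: π_C = q_C(377 - q_C - (263 - q_C)/2) - 71q_C = (491/2 - (1/2)q_C)q_C - 71q_C.
Maximising: ∂π_C/∂q_C = 349/2 - q_C = 0, giving q_C = 349/2.
Then q_E = (263 - 349/2)/2 = 177/4.

44.25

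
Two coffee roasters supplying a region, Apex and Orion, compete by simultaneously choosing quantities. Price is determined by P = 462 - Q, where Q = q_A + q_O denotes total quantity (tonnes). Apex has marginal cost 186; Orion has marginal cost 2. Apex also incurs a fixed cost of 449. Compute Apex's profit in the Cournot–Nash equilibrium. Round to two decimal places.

491.44

Apex's profit: π_A = (462 - Q)q_A - (186q_A). Setting ∂π_A/∂q_A = 0: 276 - 2q_A - (q_O) = 0.
Orion's profit: π_O = (462 - Q)q_O - (2q_O). Setting ∂π_O/∂q_O = 0: 460 - 2q_O - (q_A) = 0.
So q_A = (276 - q_O)/2 and q_O = (460 - q_A)/2.
Solving the pair: q_A = 92/3, q_O = 644/3.
Price P = 462 - 736/3 = 650/3.
Apex's profit: (650/3 - 186)·(92/3) - 449 = 491.4444.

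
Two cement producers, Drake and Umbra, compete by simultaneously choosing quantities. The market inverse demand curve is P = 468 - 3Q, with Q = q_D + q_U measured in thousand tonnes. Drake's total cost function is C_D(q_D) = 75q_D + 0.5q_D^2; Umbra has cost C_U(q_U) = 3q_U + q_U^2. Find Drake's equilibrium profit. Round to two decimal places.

Drake's profit: π_D = (468 - 3Q)q_D - (75q_D + (1/2)q_D²). Setting ∂π_D/∂q_D = 0: 393 - 7q_D - 3(q_U) = 0.
Umbra's first-order condition: 465 - 8q_U - 3(q_D) = 0.
Best responses: q_D = (393 - 3q_U)/7, q_U = (465 - 3q_D)/8.
Solving the pair: q_D = 1749/47, q_U = 44.1702.
Price P = 468 - 3·81.3830 = 223.8511.
Drake's profit: 223.8511·(1749/47) - 75·(1749/47) - (1/2)(1749/47)² = 4846.7648.

4846.76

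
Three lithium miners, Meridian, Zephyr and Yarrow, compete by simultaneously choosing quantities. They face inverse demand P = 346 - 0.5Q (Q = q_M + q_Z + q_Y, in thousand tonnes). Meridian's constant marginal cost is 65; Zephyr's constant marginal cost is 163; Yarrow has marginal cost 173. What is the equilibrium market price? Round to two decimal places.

186.75

Meridian's profit: π_M = (346 - 0.5Q)q_M - (65q_M). Setting ∂π_M/∂q_M = 0: 281 - q_M - (1/2)(q_Z + q_Y) = 0.
Zephyr's first-order condition: 183 - q_Z - (1/2)(q_M + q_Y) = 0.
Yarrow's profit: π_Y = (346 - 0.5Q)q_Y - (173q_Y). Setting ∂π_Y/∂q_Y = 0: 173 - q_Y - (1/2)(q_M + q_Z) = 0.
Summing all 3 equations gives 637 − 2Q = 0, hence Q = 637/2.
Back-substituting: q_M = (281 − 637/4)/(1/2) = 487/2, q_Z = (183 − 637/4)/(1/2) = 95/2, q_Y = (173 − 637/4)/(1/2) = 55/2.
Total output Q = 637/2, so price P = 346 - (1/2)·(637/2) = 747/4.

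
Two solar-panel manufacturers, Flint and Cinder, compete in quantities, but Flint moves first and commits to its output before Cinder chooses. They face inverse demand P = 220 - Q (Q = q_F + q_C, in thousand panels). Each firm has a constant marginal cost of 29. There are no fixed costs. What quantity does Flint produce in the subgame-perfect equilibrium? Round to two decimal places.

95.50

Solve by backward induction. Given q_F, the follower Cinder maximises π_C = (220 - q_F - q_C)q_C - 29q_C.
∂π_C/∂q_C = 191 - q_F - 2q_C = 0 gives the reaction function q_C = (191 - q_F)/2.
The leader anticipates this reaction. Substituting into P = 220 - Q gives P = 249/2 - (1/2)q_F, so π_F = (249/2 - (1/2)q_F)q_F - 29q_F.
The leader's first-order condition 191/2 - q_F = 0 yields q_F = 191/2.
Then q_C = (191 - 191/2)/2 = 191/4.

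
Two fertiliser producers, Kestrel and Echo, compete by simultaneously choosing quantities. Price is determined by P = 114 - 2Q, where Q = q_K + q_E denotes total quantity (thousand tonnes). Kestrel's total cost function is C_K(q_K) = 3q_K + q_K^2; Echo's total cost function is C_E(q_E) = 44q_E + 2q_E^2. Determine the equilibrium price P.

71

Kestrel's profit: π_K = (114 - 2Q)q_K - (3q_K + q_K²). Setting ∂π_K/∂q_K = 0: 111 - 6q_K - 2(q_E) = 0.
Echo's first-order condition: 70 - 8q_E - 2(q_K) = 0.
So q_K = (111 - 2q_E)/6 and q_E = (70 - 2q_K)/8.
Solving the pair: q_K = 17, q_E = 9/2.
Total output Q = 43/2, so price P = 114 - 2·(43/2) = 71.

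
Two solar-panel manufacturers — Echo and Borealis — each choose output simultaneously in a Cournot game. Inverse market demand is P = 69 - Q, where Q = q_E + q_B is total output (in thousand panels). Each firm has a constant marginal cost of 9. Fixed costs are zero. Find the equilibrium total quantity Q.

40

Each firm earns π_i = (69 - Q)q_i - 9q_i.
Setting ∂π_i/∂q_i = 0 with rivals' quantities fixed: 60 - 2q_i - q_j = 0.
By symmetry each firm produces the same amount; substituting q_j = q_i yields q_i = 60/3 = 20.
Total output Q = 20 + 20 = 40.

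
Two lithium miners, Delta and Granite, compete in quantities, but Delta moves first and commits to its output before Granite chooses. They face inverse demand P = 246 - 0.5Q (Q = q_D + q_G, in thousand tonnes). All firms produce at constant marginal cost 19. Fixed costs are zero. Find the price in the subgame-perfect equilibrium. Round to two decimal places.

75.75

Solve by backward induction. Given q_D, the follower Granite maximises π_G = (246 - (1/2)q_D - (1/2)q_G)q_G - 19q_G.
Follower FOC: 227 - (1/2)q_D - q_G = 0, so q_G(q_D) = (227 - (1/2)q_D).
The leader anticipates this reaction. Substituting into P = 246 - 0.5Q gives P = 265/2 - (1/4)q_D, so π_D = (265/2 - (1/4)q_D)q_D - 19q_D.
The leader's first-order condition 227/2 - (1/2)q_D = 0 yields q_D = 227.
Then q_G = (227 - (1/2)·227) = 227/2.
Total output Q = 681/2, so price P = 246 - (1/2)·(681/2) = 303/4.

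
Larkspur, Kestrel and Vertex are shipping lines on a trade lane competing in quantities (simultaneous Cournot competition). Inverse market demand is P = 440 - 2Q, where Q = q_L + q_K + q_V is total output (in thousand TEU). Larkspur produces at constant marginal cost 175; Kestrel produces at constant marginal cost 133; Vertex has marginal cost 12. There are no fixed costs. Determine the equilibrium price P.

190

Larkspur's profit: π_L = (440 - 2Q)q_L - (175q_L). Setting ∂π_L/∂q_L = 0: 265 - 4q_L - 2(q_K + q_V) = 0.
Kestrel's profit: π_K = (440 - 2Q)q_K - (133q_K). Setting ∂π_K/∂q_K = 0: 307 - 4q_K - 2(q_L + q_V) = 0.
Vertex's first-order condition: 428 - 4q_V - 2(q_L + q_K) = 0.
Adding the 3 conditions: 1000 − 4Q − 4Q = 0, i.e. Q = 125.
Back-substituting: q_L = (265 − 250)/2 = 15/2, q_K = (307 − 250)/2 = 57/2, q_V = (428 − 250)/2 = 89.
Total output Q = 125, so price P = 440 - 2·125 = 190.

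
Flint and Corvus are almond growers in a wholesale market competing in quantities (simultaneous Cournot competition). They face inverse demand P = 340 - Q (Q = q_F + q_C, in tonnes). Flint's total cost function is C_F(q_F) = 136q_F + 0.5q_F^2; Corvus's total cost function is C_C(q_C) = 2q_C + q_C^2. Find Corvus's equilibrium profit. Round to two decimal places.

10844.63

Flint's profit: π_F = (340 - Q)q_F - (136q_F + (1/2)q_F²). Setting ∂π_F/∂q_F = 0: 204 - 3q_F - (q_C) = 0.
Corvus's profit: π_C = (340 - Q)q_C - (2q_C + q_C²). Setting ∂π_C/∂q_C = 0: 338 - 4q_C - (q_F) = 0.
Best responses: q_F = (204 - q_C)/3, q_C = (338 - q_F)/4.
Substituting one into the other gives q_F = 478/11 and q_C = 810/11.
Price P = 340 - 1288/11 = 222.9091.
Corvus's profit: 222.9091·(810/11) - 2·(810/11) - (810/11)² = 10844.6281.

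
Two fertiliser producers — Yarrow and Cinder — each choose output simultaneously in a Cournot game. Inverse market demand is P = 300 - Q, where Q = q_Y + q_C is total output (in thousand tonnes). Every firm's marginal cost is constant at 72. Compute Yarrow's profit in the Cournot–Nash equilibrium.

Each firm earns π_i = (300 - Q)q_i - 72q_i.
Setting ∂π_i/∂q_i = 0 with rivals' quantities fixed: 228 - 2q_i - q_j = 0.
With identical firms every q_j equals q_i, so q_j = q_i and 228 = 3q_i, giving q_i = 76.
Price P = 300 - 152 = 148.
Yarrow's profit: (148 - 72)·76 = 5776.

5776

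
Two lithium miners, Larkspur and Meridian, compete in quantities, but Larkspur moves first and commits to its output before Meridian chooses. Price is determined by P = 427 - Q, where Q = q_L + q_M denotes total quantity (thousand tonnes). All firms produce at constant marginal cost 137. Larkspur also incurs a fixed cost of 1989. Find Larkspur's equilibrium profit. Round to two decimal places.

Solve by backward induction. Given q_L, the follower Meridian maximises π_M = (427 - q_L - q_M)q_M - 137q_M.
Setting the follower's marginal profit to zero, 290 - q_L - 2q_M = 0, i.e. q_M = (290 - q_L)/2.
Larkspur substitutes q_M(q_L) into its own profit: π_L = q_L(427 - q_L - (290 - q_L)/2) - 137q_L = (282 - (1/2)q_L)q_L - 137q_L.
The leader's first-order condition 145 - q_L = 0 yields q_L = 145.
Then q_M = (290 - 145)/2 = 145/2.
Price P = 427 - 435/2 = 419/2.
Larkspur's profit: (419/2 - 137)·145 - 1989 = 8523.5000.

8523.50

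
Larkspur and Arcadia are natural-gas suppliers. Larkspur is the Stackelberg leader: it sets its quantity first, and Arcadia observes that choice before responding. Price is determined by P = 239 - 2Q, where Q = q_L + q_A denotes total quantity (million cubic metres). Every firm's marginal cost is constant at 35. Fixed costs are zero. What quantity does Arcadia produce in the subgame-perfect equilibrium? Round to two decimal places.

Solve by backward induction. Given q_L, the follower Arcadia maximises π_A = (239 - 2q_L - 2q_A)q_A - 35q_A.
Follower FOC: 204 - 2q_L - 4q_A = 0, so q_A(q_L) = (204 - 2q_L)/4.
Larkspur substitutes q_A(q_L) into its own profit: π_L = q_L(239 - 2q_L - (204 - 2q_L)/2) - 35q_L = (137 - q_L)q_L - 35q_L.
Leader FOC: 102 - 2q_L = 0, so q_L = 51.
Then q_A = (204 - 2·51)/4 = 51/2.

25.50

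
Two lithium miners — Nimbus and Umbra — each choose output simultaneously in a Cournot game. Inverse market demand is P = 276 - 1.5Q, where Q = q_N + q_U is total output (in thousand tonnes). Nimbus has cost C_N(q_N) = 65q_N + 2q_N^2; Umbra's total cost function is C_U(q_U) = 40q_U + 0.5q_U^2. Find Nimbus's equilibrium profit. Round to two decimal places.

1267.38

Nimbus's profit: π_N = (276 - 1.5Q)q_N - (65q_N + 2q_N²). Setting ∂π_N/∂q_N = 0: 211 - 7q_N - (3/2)(q_U) = 0.
Umbra's first-order condition: 236 - 4q_U - (3/2)(q_N) = 0.
So q_N = (211 - (3/2)q_U)/7 and q_U = (236 - (3/2)q_N)/4.
Solving the pair: q_N = 1960/103, q_U = 51.8641.
Price P = 276 - (3/2)·70.8932 = 169.6602.
Nimbus's profit: 169.6602·(1960/103) - 65·(1960/103) - 2(1960/103)² = 1267.3768.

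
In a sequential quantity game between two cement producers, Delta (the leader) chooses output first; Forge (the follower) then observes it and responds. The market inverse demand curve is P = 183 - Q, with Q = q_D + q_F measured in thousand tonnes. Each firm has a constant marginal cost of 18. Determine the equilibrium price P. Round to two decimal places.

59.25

Solve by backward induction. Given q_D, the follower Forge maximises π_F = (183 - q_D - q_F)q_F - 18q_F.
Follower FOC: 165 - q_D - 2q_F = 0, so q_F(q_D) = (165 - q_D)/2.
Delta substitutes q_F(q_D) into its own profit: π_D = q_D(183 - q_D - (165 - q_D)/2) - 18q_D = (201/2 - (1/2)q_D)q_D - 18q_D.
Maximising: ∂π_D/∂q_D = 165/2 - q_D = 0, giving q_D = 165/2.
Then q_F = (165 - 165/2)/2 = 165/4.
Total output Q = 495/4, so price P = 183 - 495/4 = 237/4.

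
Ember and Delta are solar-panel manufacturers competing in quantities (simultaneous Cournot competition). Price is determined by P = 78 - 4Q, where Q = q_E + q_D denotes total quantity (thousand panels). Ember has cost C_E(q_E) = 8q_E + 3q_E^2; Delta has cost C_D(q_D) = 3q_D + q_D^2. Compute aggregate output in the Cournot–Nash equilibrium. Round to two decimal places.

Ember's profit: π_E = (78 - 4Q)q_E - (8q_E + 3q_E²). Setting ∂π_E/∂q_E = 0: 70 - 14q_E - 4(q_D) = 0.
Delta's profit: π_D = (78 - 4Q)q_D - (3q_D + q_D²). Setting ∂π_D/∂q_D = 0: 75 - 10q_D - 4(q_E) = 0.
Rearranging gives the reaction functions q_E = (70 - 4q_D)/14 and q_D = (75 - 4q_E)/10.
Solving the pair: q_E = 100/31, q_D = 385/62.
Total output Q = 100/31 + 385/62 = 585/62.

9.44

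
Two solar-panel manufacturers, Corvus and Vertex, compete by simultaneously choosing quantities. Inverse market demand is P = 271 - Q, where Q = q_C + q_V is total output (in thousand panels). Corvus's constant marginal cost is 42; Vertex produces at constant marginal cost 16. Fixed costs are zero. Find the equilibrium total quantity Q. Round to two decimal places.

161.33

Corvus's profit: π_C = (271 - Q)q_C - (42q_C). Setting ∂π_C/∂q_C = 0: 229 - 2q_C - (q_V) = 0.
Vertex's first-order condition: 255 - 2q_V - (q_C) = 0.
Best responses: q_C = (229 - q_V)/2, q_V = (255 - q_C)/2.
Substituting one into the other gives q_C = 203/3 and q_V = 281/3.
Total output Q = 203/3 + 281/3 = 484/3.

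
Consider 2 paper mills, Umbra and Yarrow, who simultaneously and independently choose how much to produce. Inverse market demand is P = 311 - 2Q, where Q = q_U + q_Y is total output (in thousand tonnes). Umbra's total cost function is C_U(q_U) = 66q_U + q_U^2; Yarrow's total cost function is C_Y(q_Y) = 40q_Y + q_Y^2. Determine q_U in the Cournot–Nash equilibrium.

29

Umbra's profit: π_U = (311 - 2Q)q_U - (66q_U + q_U²). Setting ∂π_U/∂q_U = 0: 245 - 6q_U - 2(q_Y) = 0.
Yarrow's profit: π_Y = (311 - 2Q)q_Y - (40q_Y + q_Y²). Setting ∂π_Y/∂q_Y = 0: 271 - 6q_Y - 2(q_U) = 0.
So q_U = (245 - 2q_Y)/6 and q_Y = (271 - 2q_U)/6.
Substituting one into the other gives q_U = 29 and q_Y = 71/2.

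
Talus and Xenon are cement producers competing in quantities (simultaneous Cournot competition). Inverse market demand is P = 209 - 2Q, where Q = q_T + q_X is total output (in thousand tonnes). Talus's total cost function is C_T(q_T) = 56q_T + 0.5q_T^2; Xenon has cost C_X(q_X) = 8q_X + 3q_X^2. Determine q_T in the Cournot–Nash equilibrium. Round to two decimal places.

24.52

Talus's profit: π_T = (209 - 2Q)q_T - (56q_T + (1/2)q_T²). Setting ∂π_T/∂q_T = 0: 153 - 5q_T - 2(q_X) = 0.
Xenon's profit: π_X = (209 - 2Q)q_X - (8q_X + 3q_X²). Setting ∂π_X/∂q_X = 0: 201 - 10q_X - 2(q_T) = 0.
Best responses: q_T = (153 - 2q_X)/5, q_X = (201 - 2q_T)/10.
Solving the pair: q_T = 564/23, q_X = 699/46.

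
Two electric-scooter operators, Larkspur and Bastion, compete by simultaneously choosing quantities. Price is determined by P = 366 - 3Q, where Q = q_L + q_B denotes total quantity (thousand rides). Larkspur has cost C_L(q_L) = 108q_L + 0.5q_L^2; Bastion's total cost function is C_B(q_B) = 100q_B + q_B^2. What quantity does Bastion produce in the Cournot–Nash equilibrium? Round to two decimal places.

23.15

Larkspur's profit: π_L = (366 - 3Q)q_L - (108q_L + (1/2)q_L²). Setting ∂π_L/∂q_L = 0: 258 - 7q_L - 3(q_B) = 0.
Bastion's profit: π_B = (366 - 3Q)q_B - (100q_B + q_B²). Setting ∂π_B/∂q_B = 0: 266 - 8q_B - 3(q_L) = 0.
So q_L = (258 - 3q_B)/7 and q_B = (266 - 3q_L)/8.
Substituting one into the other gives q_L = 1266/47 and q_B = 1088/47.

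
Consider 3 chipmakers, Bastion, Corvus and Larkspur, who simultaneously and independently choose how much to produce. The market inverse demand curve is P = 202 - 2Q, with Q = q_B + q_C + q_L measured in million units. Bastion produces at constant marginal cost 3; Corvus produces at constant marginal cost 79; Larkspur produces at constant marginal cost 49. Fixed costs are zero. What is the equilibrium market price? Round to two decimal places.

83.25

Bastion's profit: π_B = (202 - 2Q)q_B - (3q_B). Setting ∂π_B/∂q_B = 0: 199 - 4q_B - 2(q_C + q_L) = 0.
Corvus's first-order condition: 123 - 4q_C - 2(q_B + q_L) = 0.
Larkspur's first-order condition: 153 - 4q_L - 2(q_B + q_C) = 0.
Adding the 3 first-order conditions: 475 − 8Q = 0, so Q = 475/8.
Back-substituting: q_B = (199 − 475/4)/2 = 321/8, q_C = (123 − 475/4)/2 = 17/8, q_L = (153 − 475/4)/2 = 137/8.
Total output Q = 475/8, so price P = 202 - 2·(475/8) = 333/4.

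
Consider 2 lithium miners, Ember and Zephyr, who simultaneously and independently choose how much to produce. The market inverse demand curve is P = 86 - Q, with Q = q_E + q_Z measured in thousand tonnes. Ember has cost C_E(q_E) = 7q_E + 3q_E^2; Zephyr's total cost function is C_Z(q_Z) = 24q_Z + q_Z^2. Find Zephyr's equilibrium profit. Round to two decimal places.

361.89

Ember's profit: π_E = (86 - Q)q_E - (7q_E + 3q_E²). Setting ∂π_E/∂q_E = 0: 79 - 8q_E - (q_Z) = 0.
Zephyr's profit: π_Z = (86 - Q)q_Z - (24q_Z + q_Z²). Setting ∂π_Z/∂q_Z = 0: 62 - 4q_Z - (q_E) = 0.
So q_E = (79 - q_Z)/8 and q_Z = (62 - q_E)/4.
Solving the pair: q_E = 254/31, q_Z = 417/31.
Price P = 86 - 671/31 = 1995/31.
Zephyr's profit: (1995/31)·(417/31) - 24·(417/31) - (417/31)² = 361.8918.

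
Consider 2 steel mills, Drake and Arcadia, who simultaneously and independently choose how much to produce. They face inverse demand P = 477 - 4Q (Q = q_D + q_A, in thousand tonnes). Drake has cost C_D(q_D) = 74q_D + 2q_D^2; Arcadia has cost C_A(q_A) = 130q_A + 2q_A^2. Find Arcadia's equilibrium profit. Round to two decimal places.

Drake's profit: π_D = (477 - 4Q)q_D - (74q_D + 2q_D²). Setting ∂π_D/∂q_D = 0: 403 - 12q_D - 4(q_A) = 0.
Arcadia's profit: π_A = (477 - 4Q)q_A - (130q_A + 2q_A²). Setting ∂π_A/∂q_A = 0: 347 - 12q_A - 4(q_D) = 0.
Rearranging gives the reaction functions q_D = (403 - 4q_A)/12 and q_A = (347 - 4q_D)/12.
Solving the pair: q_D = 431/16, q_A = 319/16.
Price P = 477 - 4·(375/8) = 579/2.
Arcadia's profit: (579/2)·(319/16) - 130·(319/16) - 2(319/16)² = 2385.0234.

2385.02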